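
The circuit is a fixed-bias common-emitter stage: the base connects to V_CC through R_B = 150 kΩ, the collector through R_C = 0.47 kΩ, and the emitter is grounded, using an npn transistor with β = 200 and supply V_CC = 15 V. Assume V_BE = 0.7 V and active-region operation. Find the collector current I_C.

I_C ≈ 19 mA

Base loop: V_CC = I_B·R_B + V_BE, so I_B = (15 − 0.7)/150 kΩ = 0.0953 mA.
In the active region I_C = β·I_B = 200 × 0.0953 = 19.1 mA.
Collector loop: V_CE = V_CC − I_C·R_C = 15 − 19.1×0.47 = 6.04 V.
Since V_CE = 6.04 V > V_CE(sat) ≈ 0.2 V, the transistor is in the active region as assumed.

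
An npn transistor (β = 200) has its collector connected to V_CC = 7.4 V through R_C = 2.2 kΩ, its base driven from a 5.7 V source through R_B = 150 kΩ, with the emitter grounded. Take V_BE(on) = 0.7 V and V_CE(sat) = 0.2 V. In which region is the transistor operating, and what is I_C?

Assume active: I_B = (5.7 − 0.7)/150 = 0.0333 mA, giving I_C = β·I_B = 6.67 mA.
But then V_CE = 7.4 − 6.67×2.2 = -7.27 V < V_CE(sat) = 0.2 V — impossible in the active region.
So the transistor is saturated. With V_CE = 0.2 V, I_C = (V_CC − 0.2)/R_C = 7.2/2.2 = 3.27 mA.
Check: β·I_B = 6.67 mA > I_C = 3.27 mA, confirming saturation.

saturation; I_C ≈ 3.3 mA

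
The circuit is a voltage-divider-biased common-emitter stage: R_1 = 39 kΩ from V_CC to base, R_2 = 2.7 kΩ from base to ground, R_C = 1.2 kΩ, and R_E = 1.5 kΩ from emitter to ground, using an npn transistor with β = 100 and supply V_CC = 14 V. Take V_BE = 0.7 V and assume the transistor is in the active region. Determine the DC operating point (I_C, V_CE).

Thevenize the base divider: V_Th = V_CC·R_2/(R_1+R_2) = 14×2.7/41.7 = 0.906 V, R_Th = R_1‖R_2 = 2.53 kΩ.
Base-emitter loop: V_Th = I_B·R_Th + V_BE + (β+1)I_B·R_E, so I_B = (0.906 − 0.7) / (2.53 + 101×1.5) = 0.00134 mA.
I_C = β·I_B = 100×0.00134 = 0.134 mA, and I_E = (β+1)I_B = 0.135 mA.
V_CE = V_CC − I_C·R_C − I_E·R_E = 14 − 0.134×1.2 − 0.135×1.5 = 13.6 V.
V_CE = 13.6 V > 0.2 V confirms active-region operation.

I_C ≈ 0.13 mA, V_CE ≈ 14 V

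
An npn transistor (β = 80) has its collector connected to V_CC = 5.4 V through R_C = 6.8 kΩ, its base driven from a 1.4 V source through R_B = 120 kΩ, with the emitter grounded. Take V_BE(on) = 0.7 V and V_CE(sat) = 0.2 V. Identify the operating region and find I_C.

active; I_C ≈ 0.47 mA

Assume active. Base-emitter loop: I_B = (V_BB − V_BE)/R_B = (1.4 − 0.7)/120 = 0.00583 mA.
I_C = β·I_B = 80×0.00583 = 0.467 mA.
V_CE = V_CC − I_C·R_C = 5.4 − 0.467×6.8 = 2.23 V > V_CE(sat), so the active-region assumption holds.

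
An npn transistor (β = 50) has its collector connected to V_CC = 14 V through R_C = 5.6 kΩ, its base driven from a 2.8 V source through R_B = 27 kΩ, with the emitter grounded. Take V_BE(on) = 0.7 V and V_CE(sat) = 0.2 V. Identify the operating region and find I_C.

saturation; I_C ≈ 2.5 mA

Assume active: I_B = (2.8 − 0.7)/27 = 0.0778 mA, giving I_C = β·I_B = 3.89 mA.
But then V_CE = 14 − 3.89×5.6 = -7.78 V < V_CE(sat) = 0.2 V — impossible in the active region.
So the transistor is saturated. With V_CE = 0.2 V, I_C = (V_CC − 0.2)/R_C = 13.8/5.6 = 2.46 mA.
Check: β·I_B = 3.89 mA > I_C = 2.46 mA, confirming saturation.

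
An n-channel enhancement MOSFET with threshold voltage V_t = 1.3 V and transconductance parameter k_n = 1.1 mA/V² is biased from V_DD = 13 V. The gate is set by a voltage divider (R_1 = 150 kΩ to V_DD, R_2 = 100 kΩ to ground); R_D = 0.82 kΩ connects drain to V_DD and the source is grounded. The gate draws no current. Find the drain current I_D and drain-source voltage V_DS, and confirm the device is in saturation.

V_G = V_DD·R_2/(R_1+R_2) = 13×100/250 = 5.2 V. With the source grounded, V_GS = V_G = 5.2 V.
Assume saturation: I_D = (k_n/2)(V_GS − V_t)² = (1.1/2)×(5.2 − 1.3)² = 0.55×3.9² = 8.37 mA.
V_DS = V_DD − I_D·R_D = 13 − 8.37×0.82 = 6.14 V.
Saturation requires V_DS ≥ V_GS − V_t = 3.9 V; 6.14 ≥ 3.9 ✓.

I_D ≈ 8.4 mA, V_DS ≈ 6.1 V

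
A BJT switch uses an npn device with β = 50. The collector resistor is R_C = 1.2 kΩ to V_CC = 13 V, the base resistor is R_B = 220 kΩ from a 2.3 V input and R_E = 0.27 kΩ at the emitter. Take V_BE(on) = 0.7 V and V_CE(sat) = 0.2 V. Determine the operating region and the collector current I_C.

Assume active. Base-emitter loop: I_B = (V_BB − V_BE)/(R_B + (β+1)R_E) = (2.3 − 0.7)/(220 + 51×0.27) = 0.00684 mA.
I_C = β·I_B = 50×0.00684 = 0.342 mA.
V_CE = V_CC − I_C·R_C − I_E·R_E = 13 − 0.342×1.2 − 0.349×0.27 = 12.5 V > V_CE(sat), so the active-region assumption holds.

active; I_C ≈ 0.34 mA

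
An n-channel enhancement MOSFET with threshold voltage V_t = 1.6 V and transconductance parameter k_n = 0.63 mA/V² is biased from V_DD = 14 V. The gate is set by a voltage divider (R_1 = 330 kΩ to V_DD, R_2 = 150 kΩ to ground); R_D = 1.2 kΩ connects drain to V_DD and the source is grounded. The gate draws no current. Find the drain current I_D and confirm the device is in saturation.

V_G = V_DD·R_2/(R_1+R_2) = 14×150/480 = 4.38 V. With the source grounded, V_GS = V_G = 4.38 V.
Assume saturation: I_D = (k_n/2)(V_GS − V_t)² = (0.63/2)×(4.38 − 1.6)² = 0.315×2.77² = 2.43 mA.
V_DS = V_DD − I_D·R_D = 14 − 2.43×1.2 = 11.1 V.
Saturation requires V_DS ≥ V_GS − V_t = 2.77 V; 11.1 ≥ 2.77 ✓.

I_D ≈ 2.4 mA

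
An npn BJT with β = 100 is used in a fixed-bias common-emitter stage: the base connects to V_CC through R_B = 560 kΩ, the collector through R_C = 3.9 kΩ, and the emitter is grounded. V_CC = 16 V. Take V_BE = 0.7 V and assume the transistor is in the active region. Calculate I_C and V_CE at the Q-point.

I_C ≈ 2.7 mA, V_CE ≈ 5.3 V

Base loop: V_CC = I_B·R_B + V_BE, so I_B = (16 − 0.7)/560 kΩ = 0.0273 mA.
In the active region I_C = β·I_B = 100 × 0.0273 = 2.73 mA.
Collector loop: V_CE = V_CC − I_C·R_C = 16 − 2.73×3.9 = 5.34 V.
Since V_CE = 5.34 V > V_CE(sat) ≈ 0.2 V, the transistor is in the active region as assumed.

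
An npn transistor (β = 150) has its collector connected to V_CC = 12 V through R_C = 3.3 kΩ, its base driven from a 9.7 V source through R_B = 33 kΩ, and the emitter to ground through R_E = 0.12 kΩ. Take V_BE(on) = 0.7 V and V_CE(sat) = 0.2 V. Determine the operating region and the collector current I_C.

saturation; I_C ≈ 3.4 mA

Assume active: I_B = (9.7 − 0.7)/(33 + 151×0.12) = 0.176 mA, I_C = β·I_B = 26.4 mA.
Then V_CE = 12 − 26.4×3.3 − 26.6×0.12 = -78.3 V < 0.2 V — the active assumption fails.
Re-solve with V_CE = 0.2 V. KCL at the emitter: V_E/R_E = (V_BB−0.7−V_E)/R_B + (V_CC−0.2−V_E)/R_C, giving V_E = 0.444 V.
I_C = (V_CC − 0.2 − V_E)/R_C = (11.8 − 0.444)/3.3 = 3.44 mA.
Check: I_B = (9 − 0.444)/33 = 0.259 mA, and β·I_B = 38.9 mA > I_C, confirming saturation.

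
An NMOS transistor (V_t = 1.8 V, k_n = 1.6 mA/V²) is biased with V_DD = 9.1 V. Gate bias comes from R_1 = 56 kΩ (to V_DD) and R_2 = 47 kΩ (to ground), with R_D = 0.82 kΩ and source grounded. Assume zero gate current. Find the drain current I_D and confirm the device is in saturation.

V_G = V_DD·R_2/(R_1+R_2) = 9.1×47/103 = 4.15 V. With the source grounded, V_GS = V_G = 4.15 V.
Assume saturation: I_D = (k_n/2)(V_GS − V_t)² = (1.6/2)×(4.15 − 1.8)² = 0.8×2.35² = 4.43 mA.
V_DS = V_DD − I_D·R_D = 9.1 − 4.43×0.82 = 5.47 V.
Saturation requires V_DS ≥ V_GS − V_t = 2.35 V; 5.47 ≥ 2.35 ✓.

I_D ≈ 4.4 mA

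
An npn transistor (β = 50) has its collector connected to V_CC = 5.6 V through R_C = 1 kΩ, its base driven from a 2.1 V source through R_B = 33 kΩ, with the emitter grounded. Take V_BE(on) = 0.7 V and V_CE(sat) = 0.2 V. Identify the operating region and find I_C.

Assume active. Base-emitter loop: I_B = (V_BB − V_BE)/R_B = (2.1 − 0.7)/33 = 0.0424 mA.
I_C = β·I_B = 50×0.0424 = 2.12 mA.
V_CE = V_CC − I_C·R_C = 5.6 − 2.12×1 = 3.48 V > V_CE(sat), so the active-region assumption holds.

active; I_C ≈ 2.1 mA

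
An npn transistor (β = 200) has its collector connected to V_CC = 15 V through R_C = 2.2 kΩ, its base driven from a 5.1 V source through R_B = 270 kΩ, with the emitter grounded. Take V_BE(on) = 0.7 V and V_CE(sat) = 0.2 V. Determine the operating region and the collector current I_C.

active; I_C ≈ 3.3 mA

Assume active. Base-emitter loop: I_B = (V_BB − V_BE)/R_B = (5.1 − 0.7)/270 = 0.0163 mA.
I_C = β·I_B = 200×0.0163 = 3.26 mA.
V_CE = V_CC − I_C·R_C = 15 − 3.26×2.2 = 7.83 V > V_CE(sat), so the active-region assumption holds.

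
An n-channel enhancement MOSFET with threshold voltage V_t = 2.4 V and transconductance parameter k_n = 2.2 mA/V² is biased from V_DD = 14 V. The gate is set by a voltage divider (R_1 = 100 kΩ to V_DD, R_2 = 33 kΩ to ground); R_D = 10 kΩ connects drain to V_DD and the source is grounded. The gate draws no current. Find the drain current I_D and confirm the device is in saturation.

V_G = V_DD·R_2/(R_1+R_2) = 14×33/133 = 3.47 V. With the source grounded, V_GS = V_G = 3.47 V.
Assume saturation: I_D = (k_n/2)(V_GS − V_t)² = (2.2/2)×(3.47 − 2.4)² = 1.1×1.07² = 1.27 mA.
V_DS = V_DD − I_D·R_D = 14 − 1.27×10 = 1.32 V.
Saturation requires V_DS ≥ V_GS − V_t = 1.07 V; 1.32 ≥ 1.07 ✓.

I_D ≈ 1.3 mA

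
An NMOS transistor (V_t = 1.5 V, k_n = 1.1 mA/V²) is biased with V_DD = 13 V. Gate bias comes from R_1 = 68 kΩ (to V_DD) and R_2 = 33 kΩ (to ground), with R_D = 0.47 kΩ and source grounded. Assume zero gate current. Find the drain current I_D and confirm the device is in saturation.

V_G = V_DD·R_2/(R_1+R_2) = 13×33/101 = 4.25 V. With the source grounded, V_GS = V_G = 4.25 V.
Assume saturation: I_D = (k_n/2)(V_GS − V_t)² = (1.1/2)×(4.25 − 1.5)² = 0.55×2.75² = 4.15 mA.
V_DS = V_DD − I_D·R_D = 13 − 4.15×0.47 = 11 V.
Saturation requires V_DS ≥ V_GS − V_t = 2.75 V; 11 ≥ 2.75 ✓.

I_D ≈ 4.2 mA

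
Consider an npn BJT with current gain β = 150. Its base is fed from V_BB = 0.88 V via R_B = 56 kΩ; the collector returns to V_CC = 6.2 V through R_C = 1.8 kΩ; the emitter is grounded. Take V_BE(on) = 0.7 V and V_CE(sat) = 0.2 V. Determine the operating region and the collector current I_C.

active; I_C ≈ 0.48 mA

Assume active. Base-emitter loop: I_B = (V_BB − V_BE)/R_B = (0.88 − 0.7)/56 = 0.00321 mA.
I_C = β·I_B = 150×0.00321 = 0.482 mA.
V_CE = V_CC − I_C·R_C = 6.2 − 0.482×1.8 = 5.33 V > V_CE(sat), so the active-region assumption holds.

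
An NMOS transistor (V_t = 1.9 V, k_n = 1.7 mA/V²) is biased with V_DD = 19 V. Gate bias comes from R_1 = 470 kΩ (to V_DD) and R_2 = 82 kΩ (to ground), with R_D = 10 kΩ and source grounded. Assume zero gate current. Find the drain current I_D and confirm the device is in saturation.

I_D ≈ 0.72 mA

V_G = V_DD·R_2/(R_1+R_2) = 19×82/552 = 2.82 V. With the source grounded, V_GS = V_G = 2.82 V.
Assume saturation: I_D = (k_n/2)(V_GS − V_t)² = (1.7/2)×(2.82 − 1.9)² = 0.85×0.922² = 0.723 mA.
V_DS = V_DD − I_D·R_D = 19 − 0.723×10 = 11.8 V.
Saturation requires V_DS ≥ V_GS − V_t = 0.922 V; 11.8 ≥ 0.922 ✓.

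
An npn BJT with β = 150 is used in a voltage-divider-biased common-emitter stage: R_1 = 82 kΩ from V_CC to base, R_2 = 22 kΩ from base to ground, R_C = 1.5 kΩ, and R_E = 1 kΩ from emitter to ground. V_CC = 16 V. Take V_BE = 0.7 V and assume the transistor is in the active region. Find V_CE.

Thevenize the base divider: V_Th = V_CC·R_2/(R_1+R_2) = 16×22/104 = 3.38 V, R_Th = R_1‖R_2 = 17.3 kΩ.
Base-emitter loop: V_Th = I_B·R_Th + V_BE + (β+1)I_B·R_E, so I_B = (3.38 − 0.7) / (17.3 + 151×1) = 0.0159 mA.
I_C = β·I_B = 150×0.0159 = 2.39 mA, and I_E = (β+1)I_B = 2.41 mA.
V_CE = V_CC − I_C·R_C − I_E·R_E = 16 − 2.39×1.5 − 2.41×1 = 10 V.
V_CE = 10 V > 0.2 V confirms active-region operation.

V_CE ≈ 10 V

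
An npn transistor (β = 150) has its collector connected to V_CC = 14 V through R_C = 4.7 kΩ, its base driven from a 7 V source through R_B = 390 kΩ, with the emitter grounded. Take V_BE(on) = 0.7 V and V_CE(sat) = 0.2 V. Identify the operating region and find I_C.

active; I_C ≈ 2.4 mA

Assume active. Base-emitter loop: I_B = (V_BB − V_BE)/R_B = (7 − 0.7)/390 = 0.0162 mA.
I_C = β·I_B = 150×0.0162 = 2.42 mA.
V_CE = V_CC − I_C·R_C = 14 − 2.42×4.7 = 2.61 V > V_CE(sat), so the active-region assumption holds.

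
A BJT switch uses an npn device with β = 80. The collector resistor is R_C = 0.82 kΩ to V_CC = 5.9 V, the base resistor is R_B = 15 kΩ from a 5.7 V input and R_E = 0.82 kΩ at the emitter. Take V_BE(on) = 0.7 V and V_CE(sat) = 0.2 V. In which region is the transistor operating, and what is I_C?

Assume active: I_B = (5.7 − 0.7)/(15 + 81×0.82) = 0.0614 mA, I_C = β·I_B = 4.91 mA.
Then V_CE = 5.9 − 4.91×0.82 − 4.97×0.82 = -2.21 V < 0.2 V — the active assumption fails.
Re-solve with V_CE = 0.2 V. KCL at the emitter: V_E/R_E = (V_BB−0.7−V_E)/R_B + (V_CC−0.2−V_E)/R_C, giving V_E = 2.91 V.
I_C = (V_CC − 0.2 − V_E)/R_C = (5.7 − 2.91)/0.82 = 3.41 mA.
Check: I_B = (5 − 2.91)/15 = 0.14 mA, and β·I_B = 11.2 mA > I_C, confirming saturation.

saturation; I_C ≈ 3.4 mA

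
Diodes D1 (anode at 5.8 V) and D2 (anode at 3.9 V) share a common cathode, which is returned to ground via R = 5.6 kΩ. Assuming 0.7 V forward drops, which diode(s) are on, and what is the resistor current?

Assume both conduct. Then node N would need to be at both 5.8−0.7 = 5.1 V and 3.9−0.7 = 3.2 V, which is impossible.
Assume only D1 conducts: V_N = 5.8 − 0.7 = 5.1 V, so I_R = 5.1/5.6 = 0.911 mA.
Check D2: its anode-to-cathode voltage is 3.9 − 5.1 = -1.2 V < 0.7 V, so it is off. The assumption is consistent.

Only D1 conducts; I_R ≈ 0.91 mA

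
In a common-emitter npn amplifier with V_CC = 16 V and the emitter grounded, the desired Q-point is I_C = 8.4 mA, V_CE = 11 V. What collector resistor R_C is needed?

Collector loop: V_CC = I_C·R_C + V_CE.
R_C = (V_CC − V_CE)/I_C = (16 − 11)/8.4 = 0.595 kΩ.

R_C ≈ 0.6 kΩ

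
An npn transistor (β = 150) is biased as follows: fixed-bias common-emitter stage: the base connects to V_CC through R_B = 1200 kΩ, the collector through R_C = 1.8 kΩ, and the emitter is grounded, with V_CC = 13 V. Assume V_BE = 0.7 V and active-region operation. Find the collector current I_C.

I_C ≈ 1.5 mA

Base loop: V_CC = I_B·R_B + V_BE, so I_B = (13 − 0.7)/1200 kΩ = 0.0103 mA.
In the active region I_C = β·I_B = 150 × 0.0103 = 1.54 mA.
Collector loop: V_CE = V_CC − I_C·R_C = 13 − 1.54×1.8 = 10.2 V.
Since V_CE = 10.2 V > V_CE(sat) ≈ 0.2 V, the transistor is in the active region as assumed.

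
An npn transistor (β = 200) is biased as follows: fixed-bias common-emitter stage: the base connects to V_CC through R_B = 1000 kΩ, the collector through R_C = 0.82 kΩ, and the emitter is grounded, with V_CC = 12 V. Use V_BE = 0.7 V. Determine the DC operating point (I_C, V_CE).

Base loop: V_CC = I_B·R_B + V_BE, so I_B = (12 − 0.7)/1000 kΩ = 0.0113 mA.
In the active region I_C = β·I_B = 200 × 0.0113 = 2.26 mA.
Collector loop: V_CE = V_CC − I_C·R_C = 12 − 2.26×0.82 = 10.1 V.
Since V_CE = 10.1 V > V_CE(sat) ≈ 0.2 V, the transistor is in the active region as assumed.

I_C ≈ 2.3 mA, V_CE ≈ 10 V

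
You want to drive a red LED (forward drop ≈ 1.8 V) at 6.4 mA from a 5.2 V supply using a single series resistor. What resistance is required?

R ≈ 0.53 kΩ

The resistor drops V_S − V_D = 5.2 − 1.8 = 3.4 V at 6.4 mA.
R = 3.4 V / 6.4 mA = 0.531 kΩ.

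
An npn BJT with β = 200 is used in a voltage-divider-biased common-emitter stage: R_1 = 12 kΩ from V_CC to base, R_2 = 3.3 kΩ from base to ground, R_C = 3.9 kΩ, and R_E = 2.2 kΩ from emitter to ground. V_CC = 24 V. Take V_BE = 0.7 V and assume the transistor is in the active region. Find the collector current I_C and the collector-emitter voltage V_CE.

I_C ≈ 2 mA, V_CE ≈ 12 V

Thevenize the base divider: V_Th = V_CC·R_2/(R_1+R_2) = 24×3.3/15.3 = 5.18 V, R_Th = R_1‖R_2 = 2.59 kΩ.
Base-emitter loop: V_Th = I_B·R_Th + V_BE + (β+1)I_B·R_E, so I_B = (5.18 − 0.7) / (2.59 + 201×2.2) = 0.0101 mA.
I_C = β·I_B = 200×0.0101 = 2.01 mA, and I_E = (β+1)I_B = 2.02 mA.
V_CE = V_CC − I_C·R_C − I_E·R_E = 24 − 2.01×3.9 − 2.02×2.2 = 11.7 V.
V_CE = 11.7 V > 0.2 V confirms active-region operation.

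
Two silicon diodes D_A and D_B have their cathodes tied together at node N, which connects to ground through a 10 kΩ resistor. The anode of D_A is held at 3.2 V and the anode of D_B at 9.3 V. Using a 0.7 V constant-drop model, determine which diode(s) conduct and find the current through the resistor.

Only D_B conducts; I_R ≈ 0.86 mA

Assume both conduct. Then node N would need to be at both 3.2−0.7 = 2.5 V and 9.3−0.7 = 8.6 V, which is impossible.
Assume only D_B conducts: V_N = 9.3 − 0.7 = 8.6 V, so I_R = 8.6/10 = 0.86 mA.
Check D_A: its anode-to-cathode voltage is 3.2 − 8.6 = -5.4 V < 0.7 V, so it is off. The assumption is consistent.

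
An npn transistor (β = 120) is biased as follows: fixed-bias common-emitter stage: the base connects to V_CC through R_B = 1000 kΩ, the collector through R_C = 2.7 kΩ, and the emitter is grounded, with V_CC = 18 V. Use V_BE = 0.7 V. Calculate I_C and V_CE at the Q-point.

I_C ≈ 2.1 mA, V_CE ≈ 12 V

Base loop: V_CC = I_B·R_B + V_BE, so I_B = (18 − 0.7)/1000 kΩ = 0.0173 mA.
In the active region I_C = β·I_B = 120 × 0.0173 = 2.08 mA.
Collector loop: V_CE = V_CC − I_C·R_C = 18 − 2.08×2.7 = 12.4 V.
Since V_CE = 12.4 V > V_CE(sat) ≈ 0.2 V, the transistor is in the active region as assumed.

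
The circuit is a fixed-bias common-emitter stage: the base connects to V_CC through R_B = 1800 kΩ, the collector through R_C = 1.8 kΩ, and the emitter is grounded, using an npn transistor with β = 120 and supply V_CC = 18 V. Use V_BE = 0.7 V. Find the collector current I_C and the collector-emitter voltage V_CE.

I_C ≈ 1.2 mA, V_CE ≈ 16 V

Base loop: V_CC = I_B·R_B + V_BE, so I_B = (18 − 0.7)/1800 kΩ = 0.00961 mA.
In the active region I_C = β·I_B = 120 × 0.00961 = 1.15 mA.
Collector loop: V_CE = V_CC − I_C·R_C = 18 − 1.15×1.8 = 15.9 V.
Since V_CE = 15.9 V > V_CE(sat) ≈ 0.2 V, the transistor is in the active region as assumed.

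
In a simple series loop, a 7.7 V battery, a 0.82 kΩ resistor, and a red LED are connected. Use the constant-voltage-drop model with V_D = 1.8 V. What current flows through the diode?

KVL around the loop: 7.7 = V_D + I·R = 1.8 + I × 0.82 kΩ.
So I = (7.7 − 1.8) / 0.82 kΩ = 5.9 / 0.82 = 7.2 mA.

I ≈ 7.2 mA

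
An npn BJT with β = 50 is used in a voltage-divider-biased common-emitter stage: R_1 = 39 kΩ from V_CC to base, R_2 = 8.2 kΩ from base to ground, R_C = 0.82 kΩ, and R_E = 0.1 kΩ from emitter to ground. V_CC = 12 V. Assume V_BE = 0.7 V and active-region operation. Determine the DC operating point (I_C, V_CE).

I_C ≈ 5.8 mA, V_CE ≈ 6.6 V

Thevenize the base divider: V_Th = V_CC·R_2/(R_1+R_2) = 12×8.2/47.2 = 2.08 V, R_Th = R_1‖R_2 = 6.78 kΩ.
Base-emitter loop: V_Th = I_B·R_Th + V_BE + (β+1)I_B·R_E, so I_B = (2.08 − 0.7) / (6.78 + 51×0.1) = 0.117 mA.
I_C = β·I_B = 50×0.117 = 5.83 mA, and I_E = (β+1)I_B = 5.95 mA.
V_CE = V_CC − I_C·R_C − I_E·R_E = 12 − 5.83×0.82 − 5.95×0.1 = 6.62 V.
V_CE = 6.62 V > 0.2 V confirms active-region operation.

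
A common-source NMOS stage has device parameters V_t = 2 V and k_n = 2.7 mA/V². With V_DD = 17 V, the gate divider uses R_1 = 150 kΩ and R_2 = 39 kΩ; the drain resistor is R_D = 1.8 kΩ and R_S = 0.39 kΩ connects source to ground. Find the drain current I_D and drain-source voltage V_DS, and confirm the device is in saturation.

V_G = V_DD·R_2/(R_1+R_2) = 17×39/189 = 3.51 V.
Assume saturation: I_D = (k_n/2)(V_GS − V_t)² with V_GS = V_G − I_D·R_S = 3.51 − 0.39·I_D.
Substituting gives 0.205·I_D² − 2.59·I_D + 3.07 = 0, with roots I_D = 1.33 or 11.3 mA.
The root I_D = 11.3 mA gives V_GS = -0.89 V ≤ V_t, so take I_D = 1.33 mA.
Then V_GS = 2.99 V and V_DS = V_DD − I_D(R_D+R_S) = 17 − 1.33×2.19 = 14.1 V.
Saturation requires V_DS ≥ V_GS − V_t = 0.991 V; 14.1 ≥ 0.991 ✓.

I_D ≈ 1.3 mA, V_DS ≈ 14 V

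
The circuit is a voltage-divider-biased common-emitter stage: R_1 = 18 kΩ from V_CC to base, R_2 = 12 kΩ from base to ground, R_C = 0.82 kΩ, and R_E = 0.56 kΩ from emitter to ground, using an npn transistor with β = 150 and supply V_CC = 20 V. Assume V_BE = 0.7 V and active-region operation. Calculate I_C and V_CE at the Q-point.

I_C ≈ 12 mA, V_CE ≈ 3.5 V

Thevenize the base divider: V_Th = V_CC·R_2/(R_1+R_2) = 20×12/30 = 8 V, R_Th = R_1‖R_2 = 7.2 kΩ.
Base-emitter loop: V_Th = I_B·R_Th + V_BE + (β+1)I_B·R_E, so I_B = (8 − 0.7) / (7.2 + 151×0.56) = 0.0796 mA.
I_C = β·I_B = 150×0.0796 = 11.9 mA, and I_E = (β+1)I_B = 12 mA.
V_CE = V_CC − I_C·R_C − I_E·R_E = 20 − 11.9×0.82 − 12×0.56 = 3.49 V.
V_CE = 3.49 V > 0.2 V confirms active-region operation.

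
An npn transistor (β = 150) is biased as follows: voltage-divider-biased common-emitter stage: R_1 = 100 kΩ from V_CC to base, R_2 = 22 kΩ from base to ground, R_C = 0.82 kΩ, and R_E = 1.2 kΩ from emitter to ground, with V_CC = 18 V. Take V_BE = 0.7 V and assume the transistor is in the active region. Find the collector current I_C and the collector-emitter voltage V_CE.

I_C ≈ 1.9 mA, V_CE ≈ 14 V

Thevenize the base divider: V_Th = V_CC·R_2/(R_1+R_2) = 18×22/122 = 3.25 V, R_Th = R_1‖R_2 = 18 kΩ.
Base-emitter loop: V_Th = I_B·R_Th + V_BE + (β+1)I_B·R_E, so I_B = (3.25 − 0.7) / (18 + 151×1.2) = 0.0128 mA.
I_C = β·I_B = 150×0.0128 = 1.92 mA, and I_E = (β+1)I_B = 1.93 mA.
V_CE = V_CC − I_C·R_C − I_E·R_E = 18 − 1.92×0.82 − 1.93×1.2 = 14.1 V.
V_CE = 14.1 V > 0.2 V confirms active-region operation.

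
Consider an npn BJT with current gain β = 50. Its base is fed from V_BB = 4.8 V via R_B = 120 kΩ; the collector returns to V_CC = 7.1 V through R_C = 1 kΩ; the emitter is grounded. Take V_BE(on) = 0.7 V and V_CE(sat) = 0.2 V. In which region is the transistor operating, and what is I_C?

Assume active. Base-emitter loop: I_B = (V_BB − V_BE)/R_B = (4.8 − 0.7)/120 = 0.0342 mA.
I_C = β·I_B = 50×0.0342 = 1.71 mA.
V_CE = V_CC − I_C·R_C = 7.1 − 1.71×1 = 5.39 V > V_CE(sat), so the active-region assumption holds.

active; I_C ≈ 1.7 mA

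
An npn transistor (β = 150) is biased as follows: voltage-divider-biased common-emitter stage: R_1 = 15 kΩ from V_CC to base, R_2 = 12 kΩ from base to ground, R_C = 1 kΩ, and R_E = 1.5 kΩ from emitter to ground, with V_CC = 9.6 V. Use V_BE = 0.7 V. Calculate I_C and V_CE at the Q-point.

I_C ≈ 2.3 mA, V_CE ≈ 3.8 V

Thevenize the base divider: V_Th = V_CC·R_2/(R_1+R_2) = 9.6×12/27 = 4.27 V, R_Th = R_1‖R_2 = 6.67 kΩ.
Base-emitter loop: V_Th = I_B·R_Th + V_BE + (β+1)I_B·R_E, so I_B = (4.27 − 0.7) / (6.67 + 151×1.5) = 0.0153 mA.
I_C = β·I_B = 150×0.0153 = 2.29 mA, and I_E = (β+1)I_B = 2.31 mA.
V_CE = V_CC − I_C·R_C − I_E·R_E = 9.6 − 2.29×1 − 2.31×1.5 = 3.84 V.
V_CE = 3.84 V > 0.2 V confirms active-region operation.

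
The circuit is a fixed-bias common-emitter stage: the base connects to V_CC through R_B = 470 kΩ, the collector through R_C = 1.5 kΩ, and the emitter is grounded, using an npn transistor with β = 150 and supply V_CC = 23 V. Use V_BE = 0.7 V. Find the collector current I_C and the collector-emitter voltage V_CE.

Base loop: V_CC = I_B·R_B + V_BE, so I_B = (23 − 0.7)/470 kΩ = 0.0474 mA.
In the active region I_C = β·I_B = 150 × 0.0474 = 7.12 mA.
Collector loop: V_CE = V_CC − I_C·R_C = 23 − 7.12×1.5 = 12.3 V.
Since V_CE = 12.3 V > V_CE(sat) ≈ 0.2 V, the transistor is in the active region as assumed.

I_C ≈ 7.1 mA, V_CE ≈ 12 V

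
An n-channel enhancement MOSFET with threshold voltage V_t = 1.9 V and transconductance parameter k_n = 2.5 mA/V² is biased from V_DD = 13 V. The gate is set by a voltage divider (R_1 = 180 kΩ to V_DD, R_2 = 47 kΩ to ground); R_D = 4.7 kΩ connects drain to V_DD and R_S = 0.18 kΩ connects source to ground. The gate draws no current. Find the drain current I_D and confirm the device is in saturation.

V_G = V_DD·R_2/(R_1+R_2) = 13×47/227 = 2.69 V.
Assume saturation: I_D = (k_n/2)(V_GS − V_t)² with V_GS = V_G − I_D·R_S = 2.69 − 0.18·I_D.
Substituting gives 0.0405·I_D² − 1.36·I_D + 0.783 = 0, with roots I_D = 0.588 or 32.9 mA.
The root I_D = 32.9 mA gives V_GS = -3.23 V ≤ V_t, so take I_D = 0.588 mA.
Then V_GS = 2.59 V and V_DS = V_DD − I_D(R_D+R_S) = 13 − 0.588×4.88 = 10.1 V.
Saturation requires V_DS ≥ V_GS − V_t = 0.686 V; 10.1 ≥ 0.686 ✓.

I_D ≈ 0.59 mA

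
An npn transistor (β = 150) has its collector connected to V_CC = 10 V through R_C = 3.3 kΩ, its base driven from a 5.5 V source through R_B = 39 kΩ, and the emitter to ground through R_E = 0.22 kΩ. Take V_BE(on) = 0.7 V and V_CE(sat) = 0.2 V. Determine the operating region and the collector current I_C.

Assume active: I_B = (5.5 − 0.7)/(39 + 151×0.22) = 0.0665 mA, I_C = β·I_B = 9.97 mA.
Then V_CE = 10 − 9.97×3.3 − 10×0.22 = -25.1 V < 0.2 V — the active assumption fails.
Re-solve with V_CE = 0.2 V. KCL at the emitter: V_E/R_E = (V_BB−0.7−V_E)/R_B + (V_CC−0.2−V_E)/R_C, giving V_E = 0.635 V.
I_C = (V_CC − 0.2 − V_E)/R_C = (9.8 − 0.635)/3.3 = 2.78 mA.
Check: I_B = (4.8 − 0.635)/39 = 0.107 mA, and β·I_B = 16 mA > I_C, confirming saturation.

saturation; I_C ≈ 2.8 mA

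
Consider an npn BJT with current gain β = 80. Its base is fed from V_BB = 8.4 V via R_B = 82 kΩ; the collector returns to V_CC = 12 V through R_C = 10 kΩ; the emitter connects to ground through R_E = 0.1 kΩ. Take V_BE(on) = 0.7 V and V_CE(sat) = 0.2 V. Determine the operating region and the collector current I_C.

Assume active: I_B = (8.4 − 0.7)/(82 + 81×0.1) = 0.0855 mA, I_C = β·I_B = 6.84 mA.
Then V_CE = 12 − 6.84×10 − 6.92×0.1 = -57.1 V < 0.2 V — the active assumption fails.
Re-solve with V_CE = 0.2 V. KCL at the emitter: V_E/R_E = (V_BB−0.7−V_E)/R_B + (V_CC−0.2−V_E)/R_C, giving V_E = 0.126 V.
I_C = (V_CC − 0.2 − V_E)/R_C = (11.8 − 0.126)/10 = 1.17 mA.
Check: I_B = (7.7 − 0.126)/82 = 0.0924 mA, and β·I_B = 7.39 mA > I_C, confirming saturation.

saturation; I_C ≈ 1.2 mA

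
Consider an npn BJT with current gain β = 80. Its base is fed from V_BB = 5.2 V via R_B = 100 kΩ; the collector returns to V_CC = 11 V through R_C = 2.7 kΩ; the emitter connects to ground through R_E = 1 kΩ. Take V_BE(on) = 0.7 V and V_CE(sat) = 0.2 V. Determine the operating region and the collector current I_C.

active; I_C ≈ 2 mA

Assume active. Base-emitter loop: I_B = (V_BB − V_BE)/(R_B + (β+1)R_E) = (5.2 − 0.7)/(100 + 81×1) = 0.0249 mA.
I_C = β·I_B = 80×0.0249 = 1.99 mA.
V_CE = V_CC − I_C·R_C − I_E·R_E = 11 − 1.99×2.7 − 2.01×1 = 3.62 V > V_CE(sat), so the active-region assumption holds.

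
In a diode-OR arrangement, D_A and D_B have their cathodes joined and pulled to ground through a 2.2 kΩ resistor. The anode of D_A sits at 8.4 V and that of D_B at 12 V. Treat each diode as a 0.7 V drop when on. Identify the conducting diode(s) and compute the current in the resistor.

Assume both conduct. Then node N would need to be at both 8.4−0.7 = 7.7 V and 12−0.7 = 11.3 V, which is impossible.
Assume only D_B conducts: V_N = 12 − 0.7 = 11.3 V, so I_R = 11.3/2.2 = 5.14 mA.
Check D_A: its anode-to-cathode voltage is 8.4 − 11.3 = -2.9 V < 0.7 V, so it is off. The assumption is consistent.

Only D_B conducts; I_R ≈ 5.1 mA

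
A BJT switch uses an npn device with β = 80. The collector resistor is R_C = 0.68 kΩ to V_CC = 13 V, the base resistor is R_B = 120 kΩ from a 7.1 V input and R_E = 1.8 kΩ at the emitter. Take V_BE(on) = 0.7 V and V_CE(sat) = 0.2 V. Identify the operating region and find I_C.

active; I_C ≈ 1.9 mA

Assume active. Base-emitter loop: I_B = (V_BB − V_BE)/(R_B + (β+1)R_E) = (7.1 − 0.7)/(120 + 81×1.8) = 0.0241 mA.
I_C = β·I_B = 80×0.0241 = 1.93 mA.
V_CE = V_CC − I_C·R_C − I_E·R_E = 13 − 1.93×0.68 − 1.95×1.8 = 8.18 V > V_CE(sat), so the active-region assumption holds.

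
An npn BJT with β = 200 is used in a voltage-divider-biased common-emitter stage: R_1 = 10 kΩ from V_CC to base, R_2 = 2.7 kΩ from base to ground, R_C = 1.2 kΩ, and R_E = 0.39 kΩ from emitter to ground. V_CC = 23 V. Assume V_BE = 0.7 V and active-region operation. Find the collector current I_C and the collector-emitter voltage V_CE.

Thevenize the base divider: V_Th = V_CC·R_2/(R_1+R_2) = 23×2.7/12.7 = 4.89 V, R_Th = R_1‖R_2 = 2.13 kΩ.
Base-emitter loop: V_Th = I_B·R_Th + V_BE + (β+1)I_B·R_E, so I_B = (4.89 − 0.7) / (2.13 + 201×0.39) = 0.052 mA.
I_C = β·I_B = 200×0.052 = 10.4 mA, and I_E = (β+1)I_B = 10.5 mA.
V_CE = V_CC − I_C·R_C − I_E·R_E = 23 − 10.4×1.2 − 10.5×0.39 = 6.43 V.
V_CE = 6.43 V > 0.2 V confirms active-region operation.

I_C ≈ 10 mA, V_CE ≈ 6.4 V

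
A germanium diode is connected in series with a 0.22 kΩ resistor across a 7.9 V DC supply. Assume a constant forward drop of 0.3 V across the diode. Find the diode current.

KVL around the loop: 7.9 = V_D + I·R = 0.3 + I × 0.22 kΩ.
So I = (7.9 − 0.3) / 0.22 kΩ = 7.6 / 0.22 = 34.5 mA.

I ≈ 35 mA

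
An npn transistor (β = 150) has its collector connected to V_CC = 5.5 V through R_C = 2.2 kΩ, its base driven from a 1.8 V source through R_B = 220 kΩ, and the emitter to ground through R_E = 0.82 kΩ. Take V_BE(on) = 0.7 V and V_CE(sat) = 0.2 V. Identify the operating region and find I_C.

active; I_C ≈ 0.48 mA

Assume active. Base-emitter loop: I_B = (V_BB − V_BE)/(R_B + (β+1)R_E) = (1.8 − 0.7)/(220 + 151×0.82) = 0.0032 mA.
I_C = β·I_B = 150×0.0032 = 0.48 mA.
V_CE = V_CC − I_C·R_C − I_E·R_E = 5.5 − 0.48×2.2 − 0.483×0.82 = 4.05 V > V_CE(sat), so the active-region assumption holds.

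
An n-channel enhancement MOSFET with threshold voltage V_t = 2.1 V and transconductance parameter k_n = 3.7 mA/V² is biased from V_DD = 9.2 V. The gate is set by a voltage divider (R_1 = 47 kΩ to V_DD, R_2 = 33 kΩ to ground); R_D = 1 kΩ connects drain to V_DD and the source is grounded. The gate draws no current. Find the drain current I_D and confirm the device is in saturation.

I_D ≈ 5.3 mA

V_G = V_DD·R_2/(R_1+R_2) = 9.2×33/80 = 3.79 V. With the source grounded, V_GS = V_G = 3.79 V.
Assume saturation: I_D = (k_n/2)(V_GS − V_t)² = (3.7/2)×(3.79 − 2.1)² = 1.85×1.69² = 5.32 mA.
V_DS = V_DD − I_D·R_D = 9.2 − 5.32×1 = 3.88 V.
Saturation requires V_DS ≥ V_GS − V_t = 1.69 V; 3.88 ≥ 1.69 ✓.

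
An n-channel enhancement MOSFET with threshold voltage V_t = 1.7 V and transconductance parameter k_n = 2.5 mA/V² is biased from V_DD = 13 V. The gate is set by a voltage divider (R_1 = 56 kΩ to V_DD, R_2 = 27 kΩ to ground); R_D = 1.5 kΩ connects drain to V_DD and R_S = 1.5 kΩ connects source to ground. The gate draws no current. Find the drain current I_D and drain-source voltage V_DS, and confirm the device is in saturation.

V_G = V_DD·R_2/(R_1+R_2) = 13×27/83 = 4.23 V.
Assume saturation: I_D = (k_n/2)(V_GS − V_t)² with V_GS = V_G − I_D·R_S = 4.23 − 1.5·I_D.
Substituting gives 2.81·I_D² − 10.5·I_D + 7.99 = 0, with roots I_D = 1.07 or 2.66 mA.
The root I_D = 2.66 mA gives V_GS = 0.242 V ≤ V_t, so take I_D = 1.07 mA.
Then V_GS = 2.62 V and V_DS = V_DD − I_D(R_D+R_S) = 13 − 1.07×3 = 9.79 V.
Saturation requires V_DS ≥ V_GS − V_t = 0.925 V; 9.79 ≥ 0.925 ✓.

I_D ≈ 1.1 mA, V_DS ≈ 9.8 V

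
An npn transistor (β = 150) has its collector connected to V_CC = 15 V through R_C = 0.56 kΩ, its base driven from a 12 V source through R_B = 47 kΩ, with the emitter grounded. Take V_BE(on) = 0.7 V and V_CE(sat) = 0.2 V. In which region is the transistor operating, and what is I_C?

Assume active: I_B = (12 − 0.7)/47 = 0.24 mA, giving I_C = β·I_B = 36.1 mA.
But then V_CE = 15 − 36.1×0.56 = -5.2 V < V_CE(sat) = 0.2 V — impossible in the active region.
So the transistor is saturated. With V_CE = 0.2 V, I_C = (V_CC − 0.2)/R_C = 14.8/0.56 = 26.4 mA.
Check: β·I_B = 36.1 mA > I_C = 26.4 mA, confirming saturation.

saturation; I_C ≈ 26 mA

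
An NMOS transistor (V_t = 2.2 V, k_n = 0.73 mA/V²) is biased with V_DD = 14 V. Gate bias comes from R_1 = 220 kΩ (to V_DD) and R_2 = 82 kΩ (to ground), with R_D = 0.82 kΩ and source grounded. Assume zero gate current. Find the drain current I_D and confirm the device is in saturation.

I_D ≈ 0.94 mA

V_G = V_DD·R_2/(R_1+R_2) = 14×82/302 = 3.8 V. With the source grounded, V_GS = V_G = 3.8 V.
Assume saturation: I_D = (k_n/2)(V_GS − V_t)² = (0.73/2)×(3.8 − 2.2)² = 0.365×1.6² = 0.936 mA.
V_DS = V_DD − I_D·R_D = 14 − 0.936×0.82 = 13.2 V.
Saturation requires V_DS ≥ V_GS − V_t = 1.6 V; 13.2 ≥ 1.6 ✓.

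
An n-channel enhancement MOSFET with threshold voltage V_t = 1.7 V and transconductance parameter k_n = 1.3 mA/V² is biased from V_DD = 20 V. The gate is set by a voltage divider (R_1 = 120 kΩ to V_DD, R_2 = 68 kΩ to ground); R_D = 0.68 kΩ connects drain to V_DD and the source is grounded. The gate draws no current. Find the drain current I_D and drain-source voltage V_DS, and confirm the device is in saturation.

V_G = V_DD·R_2/(R_1+R_2) = 20×68/188 = 7.23 V. With the source grounded, V_GS = V_G = 7.23 V.
Assume saturation: I_D = (k_n/2)(V_GS − V_t)² = (1.3/2)×(7.23 − 1.7)² = 0.65×5.53² = 19.9 mA.
V_DS = V_DD − I_D·R_D = 20 − 19.9×0.68 = 6.46 V.
Saturation requires V_DS ≥ V_GS − V_t = 5.53 V; 6.46 ≥ 5.53 ✓.

I_D ≈ 20 mA, V_DS ≈ 6.5 V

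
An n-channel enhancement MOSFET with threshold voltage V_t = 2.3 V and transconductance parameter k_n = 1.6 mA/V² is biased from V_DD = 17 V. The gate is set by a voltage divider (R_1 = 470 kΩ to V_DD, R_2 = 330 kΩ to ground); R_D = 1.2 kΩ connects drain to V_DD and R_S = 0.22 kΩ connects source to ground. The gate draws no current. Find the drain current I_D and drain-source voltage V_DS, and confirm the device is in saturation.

I_D ≈ 7.5 mA, V_DS ≈ 6.3 V

V_G = V_DD·R_2/(R_1+R_2) = 17×330/800 = 7.01 V.
Assume saturation: I_D = (k_n/2)(V_GS − V_t)² with V_GS = V_G − I_D·R_S = 7.01 − 0.22·I_D.
Substituting gives 0.0387·I_D² − 2.66·I_D + 17.8 = 0, with roots I_D = 7.5 or 61.2 mA.
The root I_D = 61.2 mA gives V_GS = -6.44 V ≤ V_t, so take I_D = 7.5 mA.
Then V_GS = 5.36 V and V_DS = V_DD − I_D(R_D+R_S) = 17 − 7.5×1.42 = 6.35 V.
Saturation requires V_DS ≥ V_GS − V_t = 3.06 V; 6.35 ≥ 3.06 ✓.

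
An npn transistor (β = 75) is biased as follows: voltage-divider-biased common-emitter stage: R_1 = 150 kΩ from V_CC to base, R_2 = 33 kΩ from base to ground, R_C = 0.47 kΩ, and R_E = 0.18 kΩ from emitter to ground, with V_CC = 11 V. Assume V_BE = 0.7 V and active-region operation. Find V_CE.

V_CE ≈ 9.5 V

Thevenize the base divider: V_Th = V_CC·R_2/(R_1+R_2) = 11×33/183 = 1.98 V, R_Th = R_1‖R_2 = 27 kΩ.
Base-emitter loop: V_Th = I_B·R_Th + V_BE + (β+1)I_B·R_E, so I_B = (1.98 − 0.7) / (27 + 76×0.18) = 0.0315 mA.
I_C = β·I_B = 75×0.0315 = 2.36 mA, and I_E = (β+1)I_B = 2.4 mA.
V_CE = V_CC − I_C·R_C − I_E·R_E = 11 − 2.36×0.47 − 2.4×0.18 = 9.46 V.
V_CE = 9.46 V > 0.2 V confirms active-region operation.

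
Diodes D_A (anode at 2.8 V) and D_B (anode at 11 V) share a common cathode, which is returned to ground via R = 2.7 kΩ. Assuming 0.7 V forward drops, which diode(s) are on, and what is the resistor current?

Only D_B conducts; I_R ≈ 3.8 mA

Assume both conduct. Then node N would need to be at both 2.8−0.7 = 2.1 V and 11−0.7 = 10.3 V, which is impossible.
Assume only D_B conducts: V_N = 11 − 0.7 = 10.3 V, so I_R = 10.3/2.7 = 3.81 mA.
Check D_A: its anode-to-cathode voltage is 2.8 − 10.3 = -7.5 V < 0.7 V, so it is off. The assumption is consistent.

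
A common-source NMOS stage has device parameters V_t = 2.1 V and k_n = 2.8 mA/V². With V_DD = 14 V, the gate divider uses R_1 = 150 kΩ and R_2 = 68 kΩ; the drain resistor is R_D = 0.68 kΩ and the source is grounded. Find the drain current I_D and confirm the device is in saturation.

V_G = V_DD·R_2/(R_1+R_2) = 14×68/218 = 4.37 V. With the source grounded, V_GS = V_G = 4.37 V.
Assume saturation: I_D = (k_n/2)(V_GS − V_t)² = (2.8/2)×(4.37 − 2.1)² = 1.4×2.27² = 7.19 mA.
V_DS = V_DD − I_D·R_D = 14 − 7.19×0.68 = 9.11 V.
Saturation requires V_DS ≥ V_GS − V_t = 2.27 V; 9.11 ≥ 2.27 ✓.

I_D ≈ 7.2 mA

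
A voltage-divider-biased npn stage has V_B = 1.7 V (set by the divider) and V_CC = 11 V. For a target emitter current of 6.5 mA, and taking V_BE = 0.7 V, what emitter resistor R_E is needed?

V_E = V_B − V_BE = 1.7 − 0.7 = 1 V.
R_E = V_E / I_E = 1 / 6.5 = 0.154 kΩ.

R_E ≈ 0.15 kΩ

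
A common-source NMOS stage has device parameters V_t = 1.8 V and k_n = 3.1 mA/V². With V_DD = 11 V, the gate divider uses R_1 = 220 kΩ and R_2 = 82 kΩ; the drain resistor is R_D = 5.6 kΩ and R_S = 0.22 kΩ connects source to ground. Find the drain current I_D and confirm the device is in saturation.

V_G = V_DD·R_2/(R_1+R_2) = 11×82/302 = 2.99 V.
Assume saturation: I_D = (k_n/2)(V_GS − V_t)² with V_GS = V_G − I_D·R_S = 2.99 − 0.22·I_D.
Substituting gives 0.075·I_D² − 1.81·I_D + 2.18 = 0, with roots I_D = 1.27 or 22.8 mA.
The root I_D = 22.8 mA gives V_GS = -2.04 V ≤ V_t, so take I_D = 1.27 mA.
Then V_GS = 2.71 V and V_DS = V_DD − I_D(R_D+R_S) = 11 − 1.27×5.82 = 3.59 V.
Saturation requires V_DS ≥ V_GS − V_t = 0.907 V; 3.59 ≥ 0.907 ✓.

I_D ≈ 1.3 mA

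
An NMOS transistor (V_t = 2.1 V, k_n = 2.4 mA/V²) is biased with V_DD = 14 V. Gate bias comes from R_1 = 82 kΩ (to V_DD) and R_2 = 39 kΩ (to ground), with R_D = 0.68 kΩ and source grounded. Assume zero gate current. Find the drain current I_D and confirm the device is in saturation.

V_G = V_DD·R_2/(R_1+R_2) = 14×39/121 = 4.51 V. With the source grounded, V_GS = V_G = 4.51 V.
Assume saturation: I_D = (k_n/2)(V_GS − V_t)² = (2.4/2)×(4.51 − 2.1)² = 1.2×2.41² = 6.98 mA.
V_DS = V_DD − I_D·R_D = 14 − 6.98×0.68 = 9.25 V.
Saturation requires V_DS ≥ V_GS − V_t = 2.41 V; 9.25 ≥ 2.41 ✓.

I_D ≈ 7 mA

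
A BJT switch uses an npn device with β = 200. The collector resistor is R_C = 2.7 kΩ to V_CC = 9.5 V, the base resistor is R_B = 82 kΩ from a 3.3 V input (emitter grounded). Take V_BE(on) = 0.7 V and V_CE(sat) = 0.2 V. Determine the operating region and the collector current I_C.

Assume active: I_B = (3.3 − 0.7)/82 = 0.0317 mA, giving I_C = β·I_B = 6.34 mA.
But then V_CE = 9.5 − 6.34×2.7 = -7.62 V < V_CE(sat) = 0.2 V — impossible in the active region.
So the transistor is saturated. With V_CE = 0.2 V, I_C = (V_CC − 0.2)/R_C = 9.3/2.7 = 3.44 mA.
Check: β·I_B = 6.34 mA > I_C = 3.44 mA, confirming saturation.

saturation; I_C ≈ 3.4 mA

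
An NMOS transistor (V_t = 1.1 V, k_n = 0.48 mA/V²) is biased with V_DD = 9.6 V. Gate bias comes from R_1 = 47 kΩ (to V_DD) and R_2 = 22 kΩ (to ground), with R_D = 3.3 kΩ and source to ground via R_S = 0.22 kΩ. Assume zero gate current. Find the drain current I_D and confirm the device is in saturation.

V_G = V_DD·R_2/(R_1+R_2) = 9.6×22/69 = 3.06 V.
Assume saturation: I_D = (k_n/2)(V_GS − V_t)² with V_GS = V_G − I_D·R_S = 3.06 − 0.22·I_D.
Substituting gives 0.0116·I_D² − 1.21·I_D + 0.923 = 0, with roots I_D = 0.77 or 103 mA.
The root I_D = 103 mA gives V_GS = -19.6 V ≤ V_t, so take I_D = 0.77 mA.
Then V_GS = 2.89 V and V_DS = V_DD − I_D(R_D+R_S) = 9.6 − 0.77×3.52 = 6.89 V.
Saturation requires V_DS ≥ V_GS − V_t = 1.79 V; 6.89 ≥ 1.79 ✓.

I_D ≈ 0.77 mA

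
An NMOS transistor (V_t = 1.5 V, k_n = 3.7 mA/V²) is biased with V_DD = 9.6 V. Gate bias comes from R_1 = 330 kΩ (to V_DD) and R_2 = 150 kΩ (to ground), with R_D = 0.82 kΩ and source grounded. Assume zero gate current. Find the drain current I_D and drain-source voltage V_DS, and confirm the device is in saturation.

I_D ≈ 4.2 mA, V_DS ≈ 6.2 V

V_G = V_DD·R_2/(R_1+R_2) = 9.6×150/480 = 3 V. With the source grounded, V_GS = V_G = 3 V.
Assume saturation: I_D = (k_n/2)(V_GS − V_t)² = (3.7/2)×(3 − 1.5)² = 1.85×1.5² = 4.16 mA.
V_DS = V_DD − I_D·R_D = 9.6 − 4.16×0.82 = 6.19 V.
Saturation requires V_DS ≥ V_GS − V_t = 1.5 V; 6.19 ≥ 1.5 ✓.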